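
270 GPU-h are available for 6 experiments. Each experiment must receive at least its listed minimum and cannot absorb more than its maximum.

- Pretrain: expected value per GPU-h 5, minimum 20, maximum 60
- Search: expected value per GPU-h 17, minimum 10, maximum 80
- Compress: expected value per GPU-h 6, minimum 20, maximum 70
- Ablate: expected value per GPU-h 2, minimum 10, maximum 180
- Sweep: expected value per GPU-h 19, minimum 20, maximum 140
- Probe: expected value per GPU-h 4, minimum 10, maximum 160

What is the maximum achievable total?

4130

Meeting every minimum uses 20+10+20+10+20+10 = 90 GPU-h, leaving 180.
Highest expected value per GPU-h first: Sweep 19 > Search 17 > Compress 6 > Pretrain 5 > Probe 4 > Ablate 2.
Sweep takes 120 more to reach its cap of 140 — 60 left.
Search has room for 70 more but only 60 remain, so it gets 70.
Total = 5×20 + 17×70 + 6×20 + 2×10 + 19×140 + 4×10 = 4130.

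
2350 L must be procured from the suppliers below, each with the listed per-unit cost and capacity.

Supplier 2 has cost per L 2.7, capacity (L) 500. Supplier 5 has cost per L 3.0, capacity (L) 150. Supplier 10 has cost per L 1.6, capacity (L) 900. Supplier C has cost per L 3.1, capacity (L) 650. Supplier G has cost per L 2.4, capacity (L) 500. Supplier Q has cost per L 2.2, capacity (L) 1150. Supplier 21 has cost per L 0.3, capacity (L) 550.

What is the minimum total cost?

3585

Use suppliers in increasing cost order.
Supplier 21 (0.3): use full 550 — 1800 L to go.
Supplier 10 (1.6): use full 900 — 900 L to go.
Take 900 from Supplier Q at 2.2 to finish.
Supplier G, Supplier 2, Supplier 5, Supplier C: unused.
Cost = 550×0.3 + 900×1.6 + 900×2.2 = 3585.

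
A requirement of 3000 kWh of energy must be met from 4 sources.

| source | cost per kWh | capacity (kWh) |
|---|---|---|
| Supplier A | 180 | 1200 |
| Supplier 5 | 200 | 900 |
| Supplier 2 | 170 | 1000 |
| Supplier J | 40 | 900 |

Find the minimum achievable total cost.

404000

Fill from the cheapest source first.
Supplier J (40): use full 900 — 2100 kWh to go.
Supplier 2 at 170: take all 1000 kWh — 1100 still needed.
Supplier A at 180: take 1100 of its 1200 — requirement met.
Supplier 5: unused.
Cost = 900×40 + 1000×170 + 1100×180 = 404000.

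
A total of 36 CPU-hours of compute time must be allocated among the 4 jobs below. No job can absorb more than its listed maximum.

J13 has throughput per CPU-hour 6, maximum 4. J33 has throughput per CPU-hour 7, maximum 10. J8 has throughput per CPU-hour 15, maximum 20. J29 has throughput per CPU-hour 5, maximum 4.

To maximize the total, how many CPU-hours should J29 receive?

Rank by throughput per CPU-hour: J8 15 > J33 7 > J13 6 > J29 5.
J8 takes 20 to reach its cap of 20 — 16 left.
J33: +10 to 10 (cap) — 6 left.
J13 takes 4 to reach its cap of 4 — 2 left.
J29: +2 (room for 4) → 2. Pool exhausted.

2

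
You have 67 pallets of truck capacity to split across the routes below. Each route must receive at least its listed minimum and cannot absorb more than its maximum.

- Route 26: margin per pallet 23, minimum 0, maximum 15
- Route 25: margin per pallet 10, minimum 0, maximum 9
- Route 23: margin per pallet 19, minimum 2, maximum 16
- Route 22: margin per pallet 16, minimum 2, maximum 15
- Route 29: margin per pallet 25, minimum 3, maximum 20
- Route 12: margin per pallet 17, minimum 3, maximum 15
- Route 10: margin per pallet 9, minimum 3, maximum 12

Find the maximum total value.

Meeting every minimum uses 0+0+2+2+3+3+3 = 13 pallets, leaving 54.
Highest margin per pallet first: Route 29 25 > Route 26 23 > Route 23 19 > Route 12 17 > Route 22 16 > Route 25 10 > Route 10 9.
Route 29 takes 17 more to reach its cap of 20 ; 37 left.
Give Route 26 15 more to hit its cap of 15 ; 22 left.
Route 23: +14 to 16 (cap) ; 8 left.
Route 12: +8 (room for 12) → 11. Pool exhausted.
Total = 23×15 + 19×16 + 16×2 + 25×20 + 17×11 + 9×3 = 1395.

1395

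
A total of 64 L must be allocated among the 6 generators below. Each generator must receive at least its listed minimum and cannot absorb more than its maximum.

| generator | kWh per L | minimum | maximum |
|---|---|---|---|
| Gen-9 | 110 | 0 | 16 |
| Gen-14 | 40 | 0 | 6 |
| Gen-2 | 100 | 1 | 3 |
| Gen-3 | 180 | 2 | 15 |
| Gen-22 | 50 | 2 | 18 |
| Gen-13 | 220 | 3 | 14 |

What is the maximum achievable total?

8640

Meeting every minimum uses 0+0+1+2+2+3 = 8 L, leaving 56.
Order the generators by kWh per L: Gen-13 220 > Gen-3 180 > Gen-9 110 > Gen-2 100 > Gen-22 50 > Gen-14 40.
Gen-13: +11 to 14 (cap) → 45 left.
Give Gen-3 13 more to hit its cap of 15 → 32 left.
Gen-9: +16 to 16 (cap) → 16 left.
Gen-2: +2 to 3 (cap) → 14 left.
Gen-22: +14 (room for 16) → 16. Pool exhausted.
Total = 110×16 + 100×3 + 180×15 + 50×16 + 220×14 = 8640.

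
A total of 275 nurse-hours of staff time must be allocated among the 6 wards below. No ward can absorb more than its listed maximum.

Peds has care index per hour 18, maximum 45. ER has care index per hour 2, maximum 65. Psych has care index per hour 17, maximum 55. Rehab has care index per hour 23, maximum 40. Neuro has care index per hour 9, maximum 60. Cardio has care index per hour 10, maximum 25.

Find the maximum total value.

Rank by care index per hour: Rehab 23 > Peds 18 > Psych 17 > Cardio 10 > Neuro 9 > ER 2.
Rehab takes 40 to reach its cap of 40 — 235 left.
Peds: +45 to 45 (cap) — 190 left.
Give Psych 55 to hit its cap of 55 — 135 left.
Give Cardio 25 to hit its cap of 25 — 110 left.
Give Neuro 60 to hit its cap of 60 — 50 left.
Only 50 left; ER takes them to reach 50.
Total = 18×45 + 2×50 + 17×55 + 23×40 + 9×60 + 10×25 = 3555.

3555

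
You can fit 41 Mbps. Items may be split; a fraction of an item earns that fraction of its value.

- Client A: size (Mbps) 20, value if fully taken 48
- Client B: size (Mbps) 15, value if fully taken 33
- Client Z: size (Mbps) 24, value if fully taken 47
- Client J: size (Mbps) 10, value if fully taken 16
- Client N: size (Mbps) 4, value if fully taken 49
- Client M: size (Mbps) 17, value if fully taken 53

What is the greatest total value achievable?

150

Rank by value-to-size ratio: Client N 49/4≈12.2, Client M 53/17≈3.12, Client A 48/20≈2.4, Client B 33/15≈2.2, Client Z 47/24≈1.96, Client J 16/10≈1.6.
Client N: take in full, 4 Mbps for value 49 ; 37 left.
Client M: take in full, 17 Mbps for value 53 ; 20 left.
Take all of Client A (20 Mbps, value 48) ; 0 Mbps left.
Total value = 150.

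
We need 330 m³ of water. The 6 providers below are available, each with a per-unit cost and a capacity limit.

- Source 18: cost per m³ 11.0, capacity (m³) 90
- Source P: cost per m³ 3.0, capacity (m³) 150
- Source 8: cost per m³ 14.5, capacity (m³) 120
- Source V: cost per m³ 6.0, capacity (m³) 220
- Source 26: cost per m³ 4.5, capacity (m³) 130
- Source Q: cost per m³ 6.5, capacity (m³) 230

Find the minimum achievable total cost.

Use providers in increasing cost order.
Source P at 3.0: take all 150 m³ ; 180 still needed.
Take 130 from Source 26 at 4.5 ; need 50 more.
Take 50 from Source V at 6.0 to finish.
Source Q, Source 18, Source 8: unused.
Cost = 150×3.0 + 130×4.5 + 50×6.0 = 1335.

1335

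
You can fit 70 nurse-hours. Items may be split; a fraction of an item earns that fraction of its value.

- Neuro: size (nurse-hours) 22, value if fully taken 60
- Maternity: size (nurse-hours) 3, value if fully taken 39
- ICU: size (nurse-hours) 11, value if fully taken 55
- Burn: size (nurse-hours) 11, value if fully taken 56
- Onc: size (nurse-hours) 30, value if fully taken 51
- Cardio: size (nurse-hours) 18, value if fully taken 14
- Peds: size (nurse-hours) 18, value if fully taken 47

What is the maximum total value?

Best value per unit of size first: Maternity 39/3≈13, Burn 56/11≈5.09, ICU 55/11≈5, Neuro 60/22≈2.73, Peds 47/18≈2.61, Onc 51/30≈1.7, Cardio 14/18≈0.778.
Maternity: take in full, 3 nurse-hours for value 39 — 67 left.
Burn: take in full, 11 nurse-hours for value 56 — 56 left.
All 11 nurse-hours of ICU fit (value 55) — 45 remain.
All 22 nurse-hours of Neuro fit (value 60) — 23 remain.
Take all of Peds (18 nurse-hours, value 47) — 5 nurse-hours left.
5 nurse-hours left: a 5/30 share of Onc gives 51×5/30 = 8.5.
Total value = 265.5.

265.5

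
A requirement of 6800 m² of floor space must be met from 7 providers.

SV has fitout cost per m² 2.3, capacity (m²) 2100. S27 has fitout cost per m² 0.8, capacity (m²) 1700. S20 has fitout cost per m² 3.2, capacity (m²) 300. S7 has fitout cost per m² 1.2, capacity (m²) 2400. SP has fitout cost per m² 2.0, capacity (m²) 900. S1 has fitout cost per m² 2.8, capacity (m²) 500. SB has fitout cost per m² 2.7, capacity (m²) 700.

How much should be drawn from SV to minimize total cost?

1800

Use providers in increasing cost order.
Take 1700 from S27 at 0.8 — need 5100 more.
S7 (1.2): use full 2400 — 2700 m² to go.
SP at 2.0: take all 900 m² — 1800 still needed.
SV at 2.3: take 1800 of its 2100 — requirement met.
SB, S1, S20: unused.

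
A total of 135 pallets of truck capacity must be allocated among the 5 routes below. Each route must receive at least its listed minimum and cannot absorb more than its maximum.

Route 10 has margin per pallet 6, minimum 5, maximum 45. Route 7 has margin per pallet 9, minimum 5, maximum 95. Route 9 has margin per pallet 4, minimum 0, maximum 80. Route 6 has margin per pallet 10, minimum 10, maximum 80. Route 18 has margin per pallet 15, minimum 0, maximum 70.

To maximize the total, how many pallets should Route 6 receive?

Meeting every minimum uses 5+5+0+10+0 = 20 pallets, leaving 115.
Rank by margin per pallet: Route 18 15 > Route 6 10 > Route 7 9 > Route 10 6 > Route 9 4.
Give Route 18 70 more to hit its cap of 70 — 45 left.
Only 45 left; Route 6 takes them to reach 55.

55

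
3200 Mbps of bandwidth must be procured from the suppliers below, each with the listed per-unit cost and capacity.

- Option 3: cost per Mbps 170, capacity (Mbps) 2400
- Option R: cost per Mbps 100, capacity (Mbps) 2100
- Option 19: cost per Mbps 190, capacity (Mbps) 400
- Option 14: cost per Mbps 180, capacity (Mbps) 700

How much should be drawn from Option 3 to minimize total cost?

Use suppliers in increasing cost order.
Take 2100 from Option R at 100 → need 1100 more.
Option 3 (170): take the remaining 1100 → done.
Option 14, Option 19: unused.

1100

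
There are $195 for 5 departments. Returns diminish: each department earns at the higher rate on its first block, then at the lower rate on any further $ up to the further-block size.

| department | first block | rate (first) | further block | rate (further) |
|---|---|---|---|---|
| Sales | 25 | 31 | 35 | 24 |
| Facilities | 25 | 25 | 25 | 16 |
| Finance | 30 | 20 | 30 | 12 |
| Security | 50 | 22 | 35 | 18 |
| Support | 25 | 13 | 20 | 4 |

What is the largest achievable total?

4480

Treat each block as its own option and order by rate: Sales/first 31 > Facilities/first 25 > Sales/second 24 > Security/first 22 > Finance/first 20 > Security/second 18 > Facilities/second 16 > Support/first 13 > Finance/second 12 > Support/second 4.
Sales/first (31): +25 — 170 left.
Fill Facilities first block (25 at 25) — 145 left.
Sales second at 24: fill all 35 — 110 left.
Security first at 22: fill all 50 — 60 left.
Finance first at 20: fill all 30 — 30 left.
Security/second: +30 of 35 at 18; pool empty.
Total = 31×25 + 25×25 + 24×35 + 22×50 + 20×30 + 18×30 = 4480.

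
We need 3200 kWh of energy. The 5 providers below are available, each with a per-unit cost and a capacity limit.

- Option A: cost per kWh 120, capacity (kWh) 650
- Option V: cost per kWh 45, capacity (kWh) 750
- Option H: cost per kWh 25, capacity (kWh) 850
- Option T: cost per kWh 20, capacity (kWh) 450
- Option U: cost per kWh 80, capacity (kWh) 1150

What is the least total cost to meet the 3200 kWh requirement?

156000

Fill from the cheapest provider first.
Take 450 from Option T at 20 ; need 2750 more.
Option H at 25: take all 850 kWh ; 1900 still needed.
Option V at 45: take all 750 kWh ; 1150 still needed.
Option U (80): use full 1150 ; 0 kWh to go.
Option A: unused.
Cost = 450×20 + 850×25 + 750×45 + 1150×80 = 156000.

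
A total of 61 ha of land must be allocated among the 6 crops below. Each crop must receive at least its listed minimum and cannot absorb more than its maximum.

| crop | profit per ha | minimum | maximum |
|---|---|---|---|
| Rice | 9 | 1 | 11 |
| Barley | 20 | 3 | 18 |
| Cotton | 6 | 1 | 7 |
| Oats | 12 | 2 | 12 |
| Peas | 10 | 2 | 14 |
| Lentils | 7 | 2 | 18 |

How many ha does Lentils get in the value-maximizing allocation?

5

Meeting every minimum uses 1+3+1+2+2+2 = 11 ha, leaving 50.
Rank by profit per ha: Barley 20 > Oats 12 > Peas 10 > Rice 9 > Lentils 7 > Cotton 6.
Barley takes 15 more to reach its cap of 18 ; 35 left.
Give Oats 10 more to hit its cap of 12 ; 25 left.
Peas takes 12 more to reach its cap of 14 ; 13 left.
Rice: +10 to 11 (cap) ; 3 left.
Lentils: +3 (room for 16) → 5. Pool exhausted.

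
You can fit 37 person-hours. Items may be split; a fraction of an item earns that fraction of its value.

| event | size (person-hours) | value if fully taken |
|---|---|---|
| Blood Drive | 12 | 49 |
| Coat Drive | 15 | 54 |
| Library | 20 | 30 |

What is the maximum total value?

Rank by value-to-size ratio: Blood Drive 49/12≈4.08, Coat Drive 54/15≈3.6, Library 30/20≈1.5.
All 12 person-hours of Blood Drive fit (value 49) — 25 remain.
Coat Drive: take in full, 15 person-hours for value 54 — 10 left.
10 person-hours left: a 10/20 share of Library gives 30×10/20 = 15.
Total value = 118.

118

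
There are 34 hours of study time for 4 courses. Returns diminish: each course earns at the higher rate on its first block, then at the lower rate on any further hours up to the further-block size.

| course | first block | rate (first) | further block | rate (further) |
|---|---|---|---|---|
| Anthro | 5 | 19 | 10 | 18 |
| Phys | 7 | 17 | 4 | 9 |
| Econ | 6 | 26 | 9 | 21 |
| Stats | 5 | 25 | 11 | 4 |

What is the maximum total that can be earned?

Order all 8 blocks by rate: Econ/T1 26 > Stats/T1 25 > Econ/T2 21 > Anthro/T1 19 > Anthro/T2 18 > Phys/T1 17 > Phys/T2 9 > Stats/T2 4.
Econ/T1 (26): +6 → 28 left.
Stats/T1 (25): +5 → 23 left.
Econ T2 at 21: fill all 9 → 14 left.
Anthro/T1 (19): +5 → 9 left.
Anthro/T2: +9 of 10 at 18; pool empty.
Total = 26×6 + 25×5 + 21×9 + 19×5 + 18×9 = 727.

727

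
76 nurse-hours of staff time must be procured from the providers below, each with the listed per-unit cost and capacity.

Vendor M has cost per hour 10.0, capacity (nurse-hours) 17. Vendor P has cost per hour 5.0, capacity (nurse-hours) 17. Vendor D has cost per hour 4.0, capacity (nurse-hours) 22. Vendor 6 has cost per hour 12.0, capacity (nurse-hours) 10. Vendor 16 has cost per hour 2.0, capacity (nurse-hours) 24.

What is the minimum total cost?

351

Fill from the cheapest provider first.
Vendor 16 at 2.0: take all 24 nurse-hours — 52 still needed.
Vendor D (4.0): use full 22 — 30 nurse-hours to go.
Take 17 from Vendor P at 5.0 — need 13 more.
Take 13 from Vendor M at 10.0 to finish.
Vendor 6: unused.
Cost = 24×2.0 + 22×4.0 + 17×5.0 + 13×10.0 = 351.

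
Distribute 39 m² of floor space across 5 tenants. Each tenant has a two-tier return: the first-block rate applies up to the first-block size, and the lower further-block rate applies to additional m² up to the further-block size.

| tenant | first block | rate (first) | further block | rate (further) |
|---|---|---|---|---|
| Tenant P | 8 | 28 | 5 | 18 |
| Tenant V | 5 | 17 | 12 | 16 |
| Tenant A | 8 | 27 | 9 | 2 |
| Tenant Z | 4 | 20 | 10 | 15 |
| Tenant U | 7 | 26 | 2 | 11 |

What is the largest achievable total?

909

Treat each block as its own option and order by rate: Tenant P/first 28 > Tenant A/first 27 > Tenant U/first 26 > Tenant Z/first 20 > Tenant P/second 18 > Tenant V/first 17 > Tenant V/second 16 > Tenant Z/second 15 > Tenant U/second 11 > Tenant A/second 2.
Tenant P first at 28: fill all 8 → 31 left.
Tenant A/first (27): +8 → 23 left.
Tenant U first at 26: fill all 7 → 16 left.
Tenant Z first at 20: fill all 4 → 12 left.
Fill Tenant P second block (5 at 18) → 7 left.
Tenant V/first (17): +5 → 2 left.
Tenant V/second: +2 of 12 at 16; pool empty.
Total = 28×8 + 27×8 + 26×7 + 20×4 + 18×5 + 17×5 + 16×2 = 909.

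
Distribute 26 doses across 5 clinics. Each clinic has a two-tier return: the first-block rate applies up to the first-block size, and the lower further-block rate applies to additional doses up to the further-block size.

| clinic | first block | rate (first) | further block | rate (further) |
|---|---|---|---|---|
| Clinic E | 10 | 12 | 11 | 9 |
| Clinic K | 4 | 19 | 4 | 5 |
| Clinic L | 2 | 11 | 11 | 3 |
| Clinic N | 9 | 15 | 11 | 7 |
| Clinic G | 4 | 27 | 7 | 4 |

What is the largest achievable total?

427

Order all 10 blocks by rate: Clinic G/first 27 > Clinic K/first 19 > Clinic N/first 15 > Clinic E/first 12 > Clinic L/first 11 > Clinic E/second 9 > Clinic N/second 7 > Clinic K/second 5 > Clinic G/second 4 > Clinic L/second 3.
Clinic G/first (27): +4 → 22 left.
Clinic K/first (19): +4 → 18 left.
Clinic N/first (15): +9 → 9 left.
9 remain; put them into Clinic E first at 12.
Total = 27×4 + 19×4 + 15×9 + 12×9 = 427.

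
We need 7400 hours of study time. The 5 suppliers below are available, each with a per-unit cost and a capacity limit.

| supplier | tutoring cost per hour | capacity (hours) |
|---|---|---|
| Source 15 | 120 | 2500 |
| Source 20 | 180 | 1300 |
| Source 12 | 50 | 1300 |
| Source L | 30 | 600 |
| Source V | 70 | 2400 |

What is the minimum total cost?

659000

Use suppliers in increasing cost order.
Source L at 30: take all 600 hours → 6800 still needed.
Take 1300 from Source 12 at 50 → need 5500 more.
Source V at 70: take all 2400 hours → 3100 still needed.
Source 15 (120): use full 2500 → 600 hours to go.
Take 600 from Source 20 at 180 to finish.
Cost = 600×30 + 1300×50 + 2400×70 + 2500×120 + 600×180 = 659000.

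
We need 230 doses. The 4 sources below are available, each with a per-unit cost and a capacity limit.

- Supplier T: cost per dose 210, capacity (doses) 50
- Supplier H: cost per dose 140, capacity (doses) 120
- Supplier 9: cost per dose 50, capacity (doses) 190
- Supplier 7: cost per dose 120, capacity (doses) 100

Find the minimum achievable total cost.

14300

Fill from the cheapest source first.
Supplier 9 (50): use full 190 → 40 doses to go.
Supplier 7 (120): take the remaining 40 → done.
Supplier H, Supplier T: unused.
Cost = 190×50 + 40×120 = 14300.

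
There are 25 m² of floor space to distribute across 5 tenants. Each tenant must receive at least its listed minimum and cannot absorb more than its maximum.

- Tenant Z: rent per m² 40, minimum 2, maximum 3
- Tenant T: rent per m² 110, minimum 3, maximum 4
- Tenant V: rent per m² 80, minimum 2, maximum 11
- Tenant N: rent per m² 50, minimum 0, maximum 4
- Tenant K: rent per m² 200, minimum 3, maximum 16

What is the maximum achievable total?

3960

Meeting every minimum uses 2+3+2+0+3 = 10 m², leaving 15.
Highest rent per m² first: Tenant K 200 > Tenant T 110 > Tenant V 80 > Tenant N 50 > Tenant Z 40.
Tenant K: +13 to 16 (cap) — 2 left.
Tenant T: +1 to 4 (cap) — 1 left.
Tenant V: +1 (room for 9) → 3. Pool exhausted.
Total = 40×2 + 110×4 + 80×3 + 200×16 = 3960.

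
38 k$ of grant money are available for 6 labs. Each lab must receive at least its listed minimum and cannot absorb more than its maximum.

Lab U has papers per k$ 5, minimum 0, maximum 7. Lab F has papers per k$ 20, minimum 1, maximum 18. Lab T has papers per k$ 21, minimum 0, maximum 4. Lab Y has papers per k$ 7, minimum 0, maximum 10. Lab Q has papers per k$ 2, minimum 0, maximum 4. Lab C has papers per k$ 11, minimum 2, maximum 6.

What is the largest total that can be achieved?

Meeting every minimum uses 0+1+0+0+0+2 = 3 k$, leaving 35.
Order the labs by papers per k$: Lab T 21 > Lab F 20 > Lab C 11 > Lab Y 7 > Lab U 5 > Lab Q 2.
Lab T takes 4 more to reach its cap of 4 — 31 left.
Lab F takes 17 more to reach its cap of 18 — 14 left.
Give Lab C 4 more to hit its cap of 6 — 10 left.
Give Lab Y 10 more to hit its cap of 10 — 0 left.
Total = 20×18 + 21×4 + 7×10 + 11×6 = 580.

580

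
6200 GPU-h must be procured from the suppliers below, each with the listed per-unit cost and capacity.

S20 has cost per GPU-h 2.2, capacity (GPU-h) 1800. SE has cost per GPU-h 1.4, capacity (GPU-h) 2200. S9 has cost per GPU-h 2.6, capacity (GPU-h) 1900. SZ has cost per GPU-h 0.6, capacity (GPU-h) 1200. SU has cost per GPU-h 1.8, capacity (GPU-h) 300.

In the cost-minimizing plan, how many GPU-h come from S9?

Fill from the cheapest supplier first.
SZ (0.6): use full 1200 ; 5000 GPU-h to go.
SE (1.4): use full 2200 ; 2800 GPU-h to go.
SU (1.8): use full 300 ; 2500 GPU-h to go.
S20 (2.2): use full 1800 ; 700 GPU-h to go.
Take 700 from S9 at 2.6 to finish.

700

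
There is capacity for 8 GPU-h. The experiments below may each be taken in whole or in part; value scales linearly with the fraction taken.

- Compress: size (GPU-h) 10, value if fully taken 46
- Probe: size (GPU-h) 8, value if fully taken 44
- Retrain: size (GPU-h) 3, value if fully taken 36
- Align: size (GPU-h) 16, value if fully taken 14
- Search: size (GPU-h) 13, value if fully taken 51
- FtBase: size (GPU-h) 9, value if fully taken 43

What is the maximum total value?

63.5

Rank by value-to-size ratio: Retrain 36/3≈12, Probe 44/8≈5.5, FtBase 43/9≈4.78, Compress 46/10≈4.6, Search 51/13≈3.92, Align 14/16≈0.875.
Retrain: take in full, 3 GPU-h for value 36 — 5 left.
Fill the last 5 GPU-h with part of Probe: 5/8 of it earns 27.5.
Total value = 63.5.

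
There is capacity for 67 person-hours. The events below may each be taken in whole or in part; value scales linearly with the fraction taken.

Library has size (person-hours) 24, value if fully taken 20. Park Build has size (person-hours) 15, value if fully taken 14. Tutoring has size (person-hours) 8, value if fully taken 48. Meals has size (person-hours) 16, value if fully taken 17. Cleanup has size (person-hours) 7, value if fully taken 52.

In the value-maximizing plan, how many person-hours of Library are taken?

Best value per unit of size first: Cleanup 52/7≈7.43, Tutoring 48/8≈6, Meals 17/16≈1.06, Park Build 14/15≈0.933, Library 20/24≈0.833.
All 7 person-hours of Cleanup fit (value 52) — 60 remain.
All 8 person-hours of Tutoring fit (value 48) — 52 remain.
All 16 person-hours of Meals fit (value 17) — 36 remain.
All 15 person-hours of Park Build fit (value 14) — 21 remain.
Only 21 person-hours remain; take 21/24 of Library for value 20×21/24 = 17.5.

21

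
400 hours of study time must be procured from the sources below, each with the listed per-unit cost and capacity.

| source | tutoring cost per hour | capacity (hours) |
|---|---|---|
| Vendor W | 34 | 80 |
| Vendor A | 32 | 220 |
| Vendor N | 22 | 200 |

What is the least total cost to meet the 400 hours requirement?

Fill from the cheapest source first.
Vendor N (22): use full 200 ; 200 hours to go.
Vendor A at 32: take 200 of its 220 ; requirement met.
Vendor W: unused.
Cost = 200×22 + 200×32 = 10800.

10800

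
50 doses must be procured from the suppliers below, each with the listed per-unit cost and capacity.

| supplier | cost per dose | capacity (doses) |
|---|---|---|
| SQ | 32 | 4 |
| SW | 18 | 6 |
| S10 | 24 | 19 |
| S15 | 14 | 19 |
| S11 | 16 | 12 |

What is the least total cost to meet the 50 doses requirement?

Use suppliers in increasing cost order.
S15 (14): use full 19 ; 31 doses to go.
Take 12 from S11 at 16 ; need 19 more.
Take 6 from SW at 18 ; need 13 more.
S10 at 24: take 13 of its 19 ; requirement met.
SQ: unused.
Cost = 19×14 + 12×16 + 6×18 + 13×24 = 878.

878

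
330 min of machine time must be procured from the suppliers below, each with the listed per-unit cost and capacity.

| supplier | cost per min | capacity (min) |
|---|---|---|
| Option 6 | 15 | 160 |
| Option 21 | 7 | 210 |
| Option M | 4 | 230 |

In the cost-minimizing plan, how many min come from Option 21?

100

Use suppliers in increasing cost order.
Option M (4): use full 230 ; 100 min to go.
Take 100 from Option 21 at 7 to finish.
Option 6: unused.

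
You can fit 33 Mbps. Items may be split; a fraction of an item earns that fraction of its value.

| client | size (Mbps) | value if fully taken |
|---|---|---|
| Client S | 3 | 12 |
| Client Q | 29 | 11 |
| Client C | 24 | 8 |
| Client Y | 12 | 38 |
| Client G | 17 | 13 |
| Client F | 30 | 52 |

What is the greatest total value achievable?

Sort by value density: Client S 12/3≈4, Client Y 38/12≈3.17, Client F 52/30≈1.73, Client G 13/17≈0.765, Client Q 11/29≈0.379, Client C 8/24≈0.333.
Client S: take in full, 3 Mbps for value 12 ; 30 left.
All 12 Mbps of Client Y fit (value 38) ; 18 remain.
18 Mbps left: a 18/30 share of Client F gives 52×18/30 = 31.2.
Total value = 81.2.

81.2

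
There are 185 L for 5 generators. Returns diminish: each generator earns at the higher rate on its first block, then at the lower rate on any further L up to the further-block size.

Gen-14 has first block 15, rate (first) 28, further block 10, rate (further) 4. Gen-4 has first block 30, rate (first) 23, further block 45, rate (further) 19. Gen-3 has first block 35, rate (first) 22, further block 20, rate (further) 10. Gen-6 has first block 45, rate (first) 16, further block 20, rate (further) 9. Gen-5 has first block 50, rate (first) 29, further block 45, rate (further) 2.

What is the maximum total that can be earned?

Rank every tier by rate: Gen-5/tier1 29 > Gen-14/tier1 28 > Gen-4/tier1 23 > Gen-3/tier1 22 > Gen-4/tier2 19 > Gen-6/tier1 16 > Gen-3/tier2 10 > Gen-6/tier2 9 > Gen-14/tier2 4 > Gen-5/tier2 2.
Gen-5/tier1 (29): +50 — 135 left.
Fill Gen-14 tier1 block (15 at 28) — 120 left.
Gen-4 tier1 at 23: fill all 30 — 90 left.
Gen-3 tier1 at 22: fill all 35 — 55 left.
Gen-4 tier2 at 19: fill all 45 — 10 left.
10 remain; put them into Gen-6 tier1 at 16.
Total = 29×50 + 28×15 + 23×30 + 22×35 + 19×45 + 16×10 = 4345.

4345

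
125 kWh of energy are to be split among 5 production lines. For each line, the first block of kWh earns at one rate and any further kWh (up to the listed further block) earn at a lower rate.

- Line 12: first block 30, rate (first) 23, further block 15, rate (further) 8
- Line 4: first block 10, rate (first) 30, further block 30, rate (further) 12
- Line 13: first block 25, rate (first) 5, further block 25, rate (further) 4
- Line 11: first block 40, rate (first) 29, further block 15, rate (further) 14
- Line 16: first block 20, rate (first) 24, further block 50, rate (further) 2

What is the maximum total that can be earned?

2960

Order all 10 blocks by rate: Line 4/tier1 30 > Line 11/tier1 29 > Line 16/tier1 24 > Line 12/tier1 23 > Line 11/tier2 14 > Line 4/tier2 12 > Line 12/tier2 8 > Line 13/tier1 5 > Line 13/tier2 4 > Line 16/tier2 2.
Line 4/tier1 (30): +10 → 115 left.
Line 11 tier1 at 29: fill all 40 → 75 left.
Line 16 tier1 at 24: fill all 20 → 55 left.
Fill Line 12 tier1 block (30 at 23) → 25 left.
Line 11 tier2 at 14: fill all 15 → 10 left.
Line 4/tier2: +10 of 30 at 12; pool empty.
Total = 30×10 + 29×40 + 24×20 + 23×30 + 14×15 + 12×10 = 2960.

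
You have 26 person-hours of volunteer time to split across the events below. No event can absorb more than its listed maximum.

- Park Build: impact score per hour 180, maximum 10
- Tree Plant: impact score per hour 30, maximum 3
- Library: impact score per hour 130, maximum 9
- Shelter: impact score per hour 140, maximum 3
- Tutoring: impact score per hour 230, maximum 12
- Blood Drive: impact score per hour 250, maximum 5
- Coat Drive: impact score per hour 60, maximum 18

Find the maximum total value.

Highest impact score per hour first: Blood Drive 250 > Tutoring 230 > Park Build 180 > Shelter 140 > Library 130 > Coat Drive 60 > Tree Plant 30.
Give Blood Drive 5 to hit its cap of 5 → 21 left.
Tutoring: +12 to 12 (cap) → 9 left.
Park Build: +9 (room for 10) → 9. Pool exhausted.
Total = 180×9 + 230×12 + 250×5 = 5630.

5630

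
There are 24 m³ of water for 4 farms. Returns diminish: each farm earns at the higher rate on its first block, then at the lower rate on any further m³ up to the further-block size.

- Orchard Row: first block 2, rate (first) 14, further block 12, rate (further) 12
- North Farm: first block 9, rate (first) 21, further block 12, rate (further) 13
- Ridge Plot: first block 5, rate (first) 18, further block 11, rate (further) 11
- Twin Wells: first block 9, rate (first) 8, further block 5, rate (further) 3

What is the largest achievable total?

Rank every tier by rate: North Farm/tier1 21 > Ridge Plot/tier1 18 > Orchard Row/tier1 14 > North Farm/tier2 13 > Orchard Row/tier2 12 > Ridge Plot/tier2 11 > Twin Wells/tier1 8 > Twin Wells/tier2 3.
North Farm/tier1 (21): +9 — 15 left.
Ridge Plot tier1 at 18: fill all 5 — 10 left.
Orchard Row tier1 at 14: fill all 2 — 8 left.
North Farm tier2 at 13: only 8 left, fill 8.
Total = 21×9 + 18×5 + 14×2 + 13×8 = 411.

411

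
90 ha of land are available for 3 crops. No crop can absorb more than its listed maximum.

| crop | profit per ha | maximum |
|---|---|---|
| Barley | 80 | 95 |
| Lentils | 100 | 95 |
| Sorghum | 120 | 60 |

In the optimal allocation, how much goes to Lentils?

Rank by profit per ha: Sorghum 120 > Lentils 100 > Barley 80.
Sorghum takes 60 to reach its cap of 60 → 30 left.
Only 30 left; Lentils takes them to reach 30.

30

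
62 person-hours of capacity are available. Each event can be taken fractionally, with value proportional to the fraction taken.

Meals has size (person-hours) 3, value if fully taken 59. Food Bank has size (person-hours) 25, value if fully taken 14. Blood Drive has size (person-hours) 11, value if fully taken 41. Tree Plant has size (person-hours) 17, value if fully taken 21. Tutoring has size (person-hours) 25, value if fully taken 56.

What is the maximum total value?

Best value per unit of size first: Meals 59/3≈19.7, Blood Drive 41/11≈3.73, Tutoring 56/25≈2.24, Tree Plant 21/17≈1.24, Food Bank 14/25≈0.56.
Meals: take in full, 3 person-hours for value 59 → 59 left.
All 11 person-hours of Blood Drive fit (value 41) → 48 remain.
All 25 person-hours of Tutoring fit (value 56) → 23 remain.
All 17 person-hours of Tree Plant fit (value 21) → 6 remain.
Only 6 person-hours remain; take 6/25 of Food Bank for value 14×6/25 = 3.36.
Total value = 180.36.

180.36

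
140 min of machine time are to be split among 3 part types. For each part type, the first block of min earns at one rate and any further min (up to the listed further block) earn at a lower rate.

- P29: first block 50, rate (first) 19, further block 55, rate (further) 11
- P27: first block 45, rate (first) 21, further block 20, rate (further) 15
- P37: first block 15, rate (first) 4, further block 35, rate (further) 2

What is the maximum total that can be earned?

2470

Rank every tier by rate: P27/first 21 > P29/first 19 > P27/second 15 > P29/second 11 > P37/first 4 > P37/second 2.
P27 first at 21: fill all 45 — 95 left.
P29 first at 19: fill all 50 — 45 left.
P27 second at 15: fill all 20 — 25 left.
P29/second: +25 of 55 at 11; pool empty.
Total = 21×45 + 19×50 + 15×20 + 11×25 = 2470.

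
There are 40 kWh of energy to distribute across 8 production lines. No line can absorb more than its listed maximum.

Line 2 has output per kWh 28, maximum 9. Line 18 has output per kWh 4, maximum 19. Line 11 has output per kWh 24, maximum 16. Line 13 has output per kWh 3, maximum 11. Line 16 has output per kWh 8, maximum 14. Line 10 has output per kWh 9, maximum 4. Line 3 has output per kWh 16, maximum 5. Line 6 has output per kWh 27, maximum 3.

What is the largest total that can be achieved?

Order the production lines by output per kWh: Line 2 28 > Line 6 27 > Line 11 24 > Line 3 16 > Line 10 9 > Line 16 8 > Line 18 4 > Line 13 3.
Give Line 2 9 to hit its cap of 9 ; 31 left.
Give Line 6 3 to hit its cap of 3 ; 28 left.
Line 11: +16 to 16 (cap) ; 12 left.
Line 3 takes 5 to reach its cap of 5 ; 7 left.
Line 10 takes 4 to reach its cap of 4 ; 3 left.
Line 16: +3 (room for 14) → 3. Pool exhausted.
Total = 28×9 + 24×16 + 8×3 + 9×4 + 16×5 + 27×3 = 857.

857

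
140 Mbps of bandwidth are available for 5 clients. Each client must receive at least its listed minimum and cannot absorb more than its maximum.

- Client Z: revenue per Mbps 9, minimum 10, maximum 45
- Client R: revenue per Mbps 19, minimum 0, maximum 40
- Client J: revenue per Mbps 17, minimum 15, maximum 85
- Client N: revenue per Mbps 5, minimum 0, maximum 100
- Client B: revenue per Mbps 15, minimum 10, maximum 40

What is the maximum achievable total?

2360

Meeting every minimum uses 10+0+15+0+10 = 35 Mbps, leaving 105.
Order the clients by revenue per Mbps: Client R 19 > Client J 17 > Client B 15 > Client Z 9 > Client N 5.
Client R takes 40 more to reach its cap of 40 ; 65 left.
Client J has room for 70 more but only 65 remain, so it gets 80.
Total = 9×10 + 19×40 + 17×80 + 15×10 = 2360.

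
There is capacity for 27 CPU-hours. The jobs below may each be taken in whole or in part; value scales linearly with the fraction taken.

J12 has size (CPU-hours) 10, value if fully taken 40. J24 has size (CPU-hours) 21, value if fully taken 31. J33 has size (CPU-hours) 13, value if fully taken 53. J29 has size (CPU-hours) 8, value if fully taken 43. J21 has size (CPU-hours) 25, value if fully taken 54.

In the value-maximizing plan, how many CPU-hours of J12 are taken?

Best value per unit of size first: J29 43/8≈5.38, J33 53/13≈4.08, J12 40/10≈4, J21 54/25≈2.16, J24 31/21≈1.48.
Take all of J29 (8 CPU-hours, value 43) → 19 CPU-hours left.
J33: take in full, 13 CPU-hours for value 53 → 6 left.
Only 6 CPU-hours remain; take 6/10 of J12 for value 40×6/10 = 24.

6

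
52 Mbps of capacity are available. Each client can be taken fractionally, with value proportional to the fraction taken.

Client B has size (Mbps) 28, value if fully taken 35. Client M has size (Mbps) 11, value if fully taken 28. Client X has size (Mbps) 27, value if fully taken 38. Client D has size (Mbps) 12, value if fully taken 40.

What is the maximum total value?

108.5

Best value per unit of size first: Client D 40/12≈3.33, Client M 28/11≈2.55, Client X 38/27≈1.41, Client B 35/28≈1.25.
Client D: take in full, 12 Mbps for value 40 — 40 left.
Client M: take in full, 11 Mbps for value 28 — 29 left.
Take all of Client X (27 Mbps, value 38) — 2 Mbps left.
Fill the last 2 Mbps with part of Client B: 2/28 of it earns 2.5.
Total value = 108.5.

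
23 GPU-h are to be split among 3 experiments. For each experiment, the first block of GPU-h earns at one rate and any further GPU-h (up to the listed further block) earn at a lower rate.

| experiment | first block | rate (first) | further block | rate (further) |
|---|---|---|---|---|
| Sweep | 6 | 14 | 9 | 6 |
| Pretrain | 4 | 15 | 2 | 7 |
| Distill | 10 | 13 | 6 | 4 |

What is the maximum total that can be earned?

Treat each block as its own option and order by rate: Pretrain/first 15 > Sweep/first 14 > Distill/first 13 > Pretrain/second 7 > Sweep/second 6 > Distill/second 4.
Fill Pretrain first block (4 at 15) — 19 left.
Sweep/first (14): +6 — 13 left.
Distill first at 13: fill all 10 — 3 left.
Pretrain/second (7): +2 — 1 left.
Sweep/second: +1 of 9 at 6; pool empty.
Total = 15×4 + 14×6 + 13×10 + 7×2 + 6×1 = 294.

294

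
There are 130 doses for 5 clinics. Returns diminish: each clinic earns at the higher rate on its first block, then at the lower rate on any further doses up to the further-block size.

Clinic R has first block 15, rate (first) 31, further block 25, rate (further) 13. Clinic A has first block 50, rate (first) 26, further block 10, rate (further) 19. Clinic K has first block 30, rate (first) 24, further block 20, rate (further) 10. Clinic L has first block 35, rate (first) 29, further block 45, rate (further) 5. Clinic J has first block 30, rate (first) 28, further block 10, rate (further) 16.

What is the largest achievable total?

3620

Order all 10 blocks by rate: Clinic R/first 31 > Clinic L/first 29 > Clinic J/first 28 > Clinic A/first 26 > Clinic K/first 24 > Clinic A/second 19 > Clinic J/second 16 > Clinic R/second 13 > Clinic K/second 10 > Clinic L/second 5.
Fill Clinic R first block (15 at 31) ; 115 left.
Clinic L/first (29): +35 ; 80 left.
Fill Clinic J first block (30 at 28) ; 50 left.
Clinic A/first (26): +50 ; 0 left.
Total = 31×15 + 29×35 + 28×30 + 26×50 = 3620.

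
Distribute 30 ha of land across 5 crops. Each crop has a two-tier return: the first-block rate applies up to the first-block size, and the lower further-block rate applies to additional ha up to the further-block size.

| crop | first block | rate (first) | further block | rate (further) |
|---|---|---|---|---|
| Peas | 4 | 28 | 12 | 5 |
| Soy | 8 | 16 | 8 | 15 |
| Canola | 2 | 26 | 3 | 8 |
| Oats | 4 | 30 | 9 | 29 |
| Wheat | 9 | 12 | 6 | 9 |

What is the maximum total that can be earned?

718

Order all 10 blocks by rate: Oats/tier1 30 > Oats/tier2 29 > Peas/tier1 28 > Canola/tier1 26 > Soy/tier1 16 > Soy/tier2 15 > Wheat/tier1 12 > Wheat/tier2 9 > Canola/tier2 8 > Peas/tier2 5.
Fill Oats tier1 block (4 at 30) ; 26 left.
Fill Oats tier2 block (9 at 29) ; 17 left.
Fill Peas tier1 block (4 at 28) ; 13 left.
Fill Canola tier1 block (2 at 26) ; 11 left.
Fill Soy tier1 block (8 at 16) ; 3 left.
3 remain; put them into Soy tier2 at 15.
Total = 30×4 + 29×9 + 28×4 + 26×2 + 16×8 + 15×3 = 718.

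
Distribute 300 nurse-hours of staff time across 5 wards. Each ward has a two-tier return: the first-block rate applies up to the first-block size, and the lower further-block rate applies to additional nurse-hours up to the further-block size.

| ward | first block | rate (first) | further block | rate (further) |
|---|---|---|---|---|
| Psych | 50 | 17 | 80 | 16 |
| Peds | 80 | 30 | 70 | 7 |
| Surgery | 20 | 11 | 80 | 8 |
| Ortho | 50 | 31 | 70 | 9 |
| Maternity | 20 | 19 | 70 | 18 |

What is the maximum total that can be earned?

6920

Rank every tier by rate: Ortho/first 31 > Peds/first 30 > Maternity/first 19 > Maternity/second 18 > Psych/first 17 > Psych/second 16 > Surgery/first 11 > Ortho/second 9 > Surgery/second 8 > Peds/second 7.
Fill Ortho first block (50 at 31) ; 250 left.
Fill Peds first block (80 at 30) ; 170 left.
Maternity first at 19: fill all 20 ; 150 left.
Fill Maternity second block (70 at 18) ; 80 left.
Fill Psych first block (50 at 17) ; 30 left.
Psych second at 16: only 30 left, fill 30.
Total = 31×50 + 30×80 + 19×20 + 18×70 + 17×50 + 16×30 = 6920.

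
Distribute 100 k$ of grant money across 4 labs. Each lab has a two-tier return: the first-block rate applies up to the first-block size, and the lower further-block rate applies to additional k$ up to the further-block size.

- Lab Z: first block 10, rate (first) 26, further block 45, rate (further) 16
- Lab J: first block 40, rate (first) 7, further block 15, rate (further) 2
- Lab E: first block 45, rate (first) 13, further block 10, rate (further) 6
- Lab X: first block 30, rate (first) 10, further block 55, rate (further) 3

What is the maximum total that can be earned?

Treat each block as its own option and order by rate: Lab Z/tier1 26 > Lab Z/tier2 16 > Lab E/tier1 13 > Lab X/tier1 10 > Lab J/tier1 7 > Lab E/tier2 6 > Lab X/tier2 3 > Lab J/tier2 2.
Lab Z tier1 at 26: fill all 10 → 90 left.
Lab Z tier2 at 16: fill all 45 → 45 left.
Fill Lab E tier1 block (45 at 13) → 0 left.
Total = 26×10 + 16×45 + 13×45 = 1565.

1565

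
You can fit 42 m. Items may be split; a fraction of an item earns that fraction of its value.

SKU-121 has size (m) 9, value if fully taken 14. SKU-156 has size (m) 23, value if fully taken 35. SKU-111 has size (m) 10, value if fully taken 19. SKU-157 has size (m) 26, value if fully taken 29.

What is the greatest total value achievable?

Sort by value density: SKU-111 19/10≈1.9, SKU-121 14/9≈1.56, SKU-156 35/23≈1.52, SKU-157 29/26≈1.12.
Take all of SKU-111 (10 m, value 19) — 32 m left.
Take all of SKU-121 (9 m, value 14) — 23 m left.
All 23 m of SKU-156 fit (value 35) — 0 remain.
Total value = 68.

68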